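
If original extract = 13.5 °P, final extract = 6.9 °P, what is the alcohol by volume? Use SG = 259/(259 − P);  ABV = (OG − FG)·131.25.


OG = 259/(259 − 13.5) = 1.0550
FG = 259/(259 − 6.9) = 1.0274
ABV = (1.0550 − 1.0274)·131.25

3.6251 % ABV


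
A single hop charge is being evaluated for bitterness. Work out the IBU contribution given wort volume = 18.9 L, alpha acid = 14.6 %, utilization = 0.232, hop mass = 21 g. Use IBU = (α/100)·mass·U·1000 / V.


IBU = (14.6/100)·21·0.232·1000 / 18.9

37.6356 IBU


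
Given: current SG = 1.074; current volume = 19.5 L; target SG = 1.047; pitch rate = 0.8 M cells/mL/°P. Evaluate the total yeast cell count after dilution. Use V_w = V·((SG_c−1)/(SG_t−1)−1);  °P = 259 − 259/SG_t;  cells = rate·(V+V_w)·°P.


V_w = 19.5·((1.074−1)/(1.047−1)−1) = 11.2021
V_final = 19.5 + 11.2021 = 30.7021
°P = 259 − 259/1.047 = 11.6266
cells = 0.8·30.7021·11.6266

285.5679 billion cells


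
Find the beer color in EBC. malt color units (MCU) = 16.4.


SRM = 1.4922·MCU^0.6859;  EBC = SRM·1.97
SRM = 1.4922·16.4^0.6859 = 10.1646
EBC = 10.1646·1.97

20.0242 EBC


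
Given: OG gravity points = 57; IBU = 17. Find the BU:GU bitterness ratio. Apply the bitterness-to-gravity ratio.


BU:GU = IBU / OG_points
BU:GU = 17 / 57

0.2982


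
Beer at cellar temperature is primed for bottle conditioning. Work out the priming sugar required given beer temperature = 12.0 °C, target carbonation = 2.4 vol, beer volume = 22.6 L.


residual = 14.695·(0.01821 + 0.09011·e^(−0.04·T));  sugar = (target − residual)·4.0·V
residual = 14.695·(0.01821 + 0.09011·e^(−0.04·12.0)) = 1.0870
sugar = (2.4 − 1.0870)·4.0·22.6

118.6981 g


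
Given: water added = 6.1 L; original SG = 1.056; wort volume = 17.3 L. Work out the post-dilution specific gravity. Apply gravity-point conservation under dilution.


SG_new = 1 + (SG_old − 1)·V_old/(V_old + V_water)
pts = (1.056 − 1)·1000·17.3/(17.3 + 6.1) = 41.4017
SG_new = 1 + 41.4017/1000

1.0414


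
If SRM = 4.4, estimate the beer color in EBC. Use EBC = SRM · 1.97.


EBC = 4.4 · 1.97

8.6680 EBC


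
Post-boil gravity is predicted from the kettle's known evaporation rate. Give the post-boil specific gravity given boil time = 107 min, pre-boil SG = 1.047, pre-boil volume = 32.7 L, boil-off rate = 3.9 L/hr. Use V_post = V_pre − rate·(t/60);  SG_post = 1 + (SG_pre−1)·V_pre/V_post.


V_post = 32.7 − 3.9·(107/60) = 25.7450
SG_post = 1 + (1.047 − 1)·32.7/25.7450

1.0597


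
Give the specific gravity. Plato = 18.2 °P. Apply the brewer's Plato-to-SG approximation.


SG = 259/(259 − P)
SG = 259/(259 − 18.2)

1.0756


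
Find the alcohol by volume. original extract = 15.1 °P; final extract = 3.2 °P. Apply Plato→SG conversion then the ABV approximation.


SG = 259/(259 − P);  ABV = (OG − FG)·131.25
OG = 259/(259 − 15.1) = 1.0619
FG = 259/(259 − 3.2) = 1.0125
ABV = (1.0619 − 1.0125)·131.25

6.4839 % ABV


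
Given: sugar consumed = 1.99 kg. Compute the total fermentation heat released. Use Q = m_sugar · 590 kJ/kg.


Q = 1.99 · 590

1174.1000 kJ


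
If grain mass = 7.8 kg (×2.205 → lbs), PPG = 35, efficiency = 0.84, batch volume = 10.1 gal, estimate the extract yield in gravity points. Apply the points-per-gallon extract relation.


points = lbs × PPG × eff / vol
lbs = 7.8 × 2.205 = 17.1990
points = 17.1990 × 35 × 0.84 / 10.1

50.0644 points


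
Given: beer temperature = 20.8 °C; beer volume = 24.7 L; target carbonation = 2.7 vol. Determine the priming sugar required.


residual = 14.695·(0.01821 + 0.09011·e^(−0.04·T));  sugar = (target − residual)·4.0·V
residual = 14.695·(0.01821 + 0.09011·e^(−0.04·20.8)) = 0.8438
sugar = (2.7 − 0.8438)·4.0·24.7

183.3882 g


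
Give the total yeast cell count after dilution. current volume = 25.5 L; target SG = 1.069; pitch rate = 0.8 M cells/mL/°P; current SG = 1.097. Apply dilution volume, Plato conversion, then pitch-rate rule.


V_w = V·((SG_c−1)/(SG_t−1)−1);  °P = 259 − 259/SG_t;  cells = rate·(V+V_w)·°P
V_w = 25.5·((1.097−1)/(1.069−1)−1) = 10.3478
V_final = 25.5 + 10.3478 = 35.8478
°P = 259 − 259/1.069 = 16.7175
cells = 0.8·35.8478·16.7175

479.4286 billion cells


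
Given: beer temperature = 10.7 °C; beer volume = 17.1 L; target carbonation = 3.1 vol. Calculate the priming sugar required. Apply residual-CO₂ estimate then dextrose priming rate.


residual = 14.695·(0.01821 + 0.09011·e^(−0.04·T));  sugar = (target − residual)·4.0·V
residual = 14.695·(0.01821 + 0.09011·e^(−0.04·10.7)) = 1.1307
sugar = (3.1 − 1.1307)·4.0·17.1

134.6999 g


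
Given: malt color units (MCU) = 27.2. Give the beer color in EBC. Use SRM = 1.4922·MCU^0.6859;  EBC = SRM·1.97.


SRM = 1.4922·27.2^0.6859 = 14.3813
EBC = 14.3813·1.97

28.3311 EBC


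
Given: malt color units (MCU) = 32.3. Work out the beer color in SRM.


SRM = 1.4922 · MCU^0.6859
SRM = 1.4922 · 32.3^0.6859

16.1804 SRM


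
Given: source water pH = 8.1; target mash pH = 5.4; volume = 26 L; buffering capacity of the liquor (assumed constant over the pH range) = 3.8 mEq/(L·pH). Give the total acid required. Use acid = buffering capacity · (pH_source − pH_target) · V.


acid = 3.8 · (8.1 − 5.4) · 26

266.7600 mEq


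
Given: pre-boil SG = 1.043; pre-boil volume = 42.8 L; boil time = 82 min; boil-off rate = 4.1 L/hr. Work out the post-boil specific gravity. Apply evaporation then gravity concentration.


V_post = V_pre − rate·(t/60);  SG_post = 1 + (SG_pre−1)·V_pre/V_post
V_post = 42.8 − 4.1·(82/60) = 37.1967
SG_post = 1 + (1.043 − 1)·42.8/37.1967

1.0495


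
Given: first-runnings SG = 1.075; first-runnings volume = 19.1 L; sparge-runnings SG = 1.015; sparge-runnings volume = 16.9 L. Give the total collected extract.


total = Σ (SG_i − 1)·1000·V_i
first = (1.075 − 1)·1000·19.1 = 1432.5000
sparge = (1.015 − 1)·1000·16.9 = 253.5000
total = 1432.5000 + 253.5000

1686.0000 gravity·L


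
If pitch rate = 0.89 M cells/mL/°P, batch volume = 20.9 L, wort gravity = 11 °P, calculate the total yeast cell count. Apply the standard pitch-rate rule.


cells (billions) = rate · V_L · °P
cells = 0.89 · 20.9 · 11

204.6110 billion cells


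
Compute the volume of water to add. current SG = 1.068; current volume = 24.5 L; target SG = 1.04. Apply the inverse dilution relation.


V_water = V·((SG_curr − 1)/(SG_target − 1) − 1)
V_water = 24.5·((1.068 − 1)/(1.04 − 1) − 1)

17.1500 L


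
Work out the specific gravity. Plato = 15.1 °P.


SG = 259/(259 − P)
SG = 259/(259 − 15.1)

1.0619


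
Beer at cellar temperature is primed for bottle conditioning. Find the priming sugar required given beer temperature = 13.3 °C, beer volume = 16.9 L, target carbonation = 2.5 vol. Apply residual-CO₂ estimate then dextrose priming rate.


residual = 14.695·(0.01821 + 0.09011·e^(−0.04·T));  sugar = (target − residual)·4.0·V
residual = 14.695·(0.01821 + 0.09011·e^(−0.04·13.3)) = 1.0454
sugar = (2.5 − 1.0454)·4.0·16.9

98.3276 g


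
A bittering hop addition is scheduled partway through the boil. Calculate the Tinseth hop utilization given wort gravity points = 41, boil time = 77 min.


U = 1.65·0.000125^(GP/1000) · (1 − e^(−0.04·t))/4.15
bigness = 1.65·0.000125^(41/1000) = 1.1415
boil_factor = (1 − e^(−0.04·77))/4.15 = 0.2299
U = 1.1415 · 0.2299

0.2624


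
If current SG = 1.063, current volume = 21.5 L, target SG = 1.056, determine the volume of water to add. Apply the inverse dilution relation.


V_water = V·((SG_curr − 1)/(SG_target − 1) − 1)
V_water = 21.5·((1.063 − 1)/(1.056 − 1) − 1)

2.6875 L


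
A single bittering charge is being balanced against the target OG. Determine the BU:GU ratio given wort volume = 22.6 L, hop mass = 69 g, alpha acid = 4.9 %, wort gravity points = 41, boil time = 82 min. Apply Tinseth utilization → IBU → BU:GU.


U = 1.65·0.000125^(GP/1000)·(1−e^(−0.04t))/4.15;  IBU = (α/100)·m·U·1000/V;  BU:GU = IBU/GP
U = 1.65·0.000125^(41/1000)·(1−e^(−0.04·82))/4.15 = 0.2647
IBU = (4.9/100)·69·0.2647·1000/22.6 = 39.5994
BU:GU = 39.5994/41

0.9658


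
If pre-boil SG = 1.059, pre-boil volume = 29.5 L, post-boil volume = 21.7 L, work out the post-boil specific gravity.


SG_post = 1 + (SG_pre − 1)·V_pre/V_post
pts_pre = (1.059 − 1)·1000 = 59.0000
pts_post = 59.0000·29.5/21.7 = 80.2074
SG_post = 1 + 80.2074/1000

1.0802


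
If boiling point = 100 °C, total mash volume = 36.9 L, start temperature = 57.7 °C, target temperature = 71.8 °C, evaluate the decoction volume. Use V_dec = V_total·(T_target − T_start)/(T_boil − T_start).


V_dec = 36.9·(71.8 − 57.7)/(100 − 57.7)

12.3000 L


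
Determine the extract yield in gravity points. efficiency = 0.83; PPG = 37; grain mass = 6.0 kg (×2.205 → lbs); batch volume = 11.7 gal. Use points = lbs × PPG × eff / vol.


lbs = 6.0 × 2.205 = 13.2300
points = 13.2300 × 37 × 0.83 / 11.7

34.7259 points


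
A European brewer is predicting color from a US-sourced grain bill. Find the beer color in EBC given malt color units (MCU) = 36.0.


SRM = 1.4922·MCU^0.6859;  EBC = SRM·1.97
SRM = 1.4922·36.0^0.6859 = 17.4299
EBC = 17.4299·1.97

34.3369 EBC


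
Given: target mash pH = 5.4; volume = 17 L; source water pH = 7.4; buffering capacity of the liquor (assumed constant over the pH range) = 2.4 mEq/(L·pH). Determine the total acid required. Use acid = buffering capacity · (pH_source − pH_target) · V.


acid = 2.4 · (7.4 − 5.4) · 17

81.6000 mEq


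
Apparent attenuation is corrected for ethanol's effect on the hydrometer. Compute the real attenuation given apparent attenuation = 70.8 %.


RA = AA · 0.8192
RA = 70.8 · 0.8192

57.9994 %


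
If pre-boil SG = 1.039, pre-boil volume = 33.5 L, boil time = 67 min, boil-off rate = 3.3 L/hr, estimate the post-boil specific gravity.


V_post = V_pre − rate·(t/60);  SG_post = 1 + (SG_pre−1)·V_pre/V_post
V_post = 33.5 − 3.3·(67/60) = 29.8150
SG_post = 1 + (1.039 − 1)·33.5/29.8150

1.0438


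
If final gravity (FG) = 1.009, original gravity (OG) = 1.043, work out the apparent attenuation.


AA = (OG − FG)/(OG − 1) · 100
AA = (1.043 − 1.009)/(1.043 − 1) · 100

79.0698 %


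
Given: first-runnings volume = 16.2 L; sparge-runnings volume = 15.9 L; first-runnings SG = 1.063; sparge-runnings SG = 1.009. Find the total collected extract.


total = Σ (SG_i − 1)·1000·V_i
first = (1.063 − 1)·1000·16.2 = 1020.6000
sparge = (1.009 − 1)·1000·15.9 = 143.1000
total = 1020.6000 + 143.1000

1163.7000 gravity·L


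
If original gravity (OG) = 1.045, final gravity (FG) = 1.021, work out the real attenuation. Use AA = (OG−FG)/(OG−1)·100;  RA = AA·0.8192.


AA = (1.045 − 1.021)/(1.045 − 1)·100 = 53.3333
RA = 53.3333·0.8192

43.6907 %


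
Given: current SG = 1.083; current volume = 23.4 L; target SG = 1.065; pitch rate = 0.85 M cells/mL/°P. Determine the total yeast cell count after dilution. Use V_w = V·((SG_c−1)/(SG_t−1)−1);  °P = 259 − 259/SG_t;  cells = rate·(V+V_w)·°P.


V_w = 23.4·((1.083−1)/(1.065−1)−1) = 6.4800
V_final = 23.4 + 6.4800 = 29.8800
°P = 259 − 259/1.065 = 15.8075
cells = 0.85·29.8800·15.8075

401.4792 billion cells


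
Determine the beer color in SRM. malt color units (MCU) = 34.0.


SRM = 1.4922 · MCU^0.6859
SRM = 1.4922 · 34.0^0.6859

16.7598 SRM


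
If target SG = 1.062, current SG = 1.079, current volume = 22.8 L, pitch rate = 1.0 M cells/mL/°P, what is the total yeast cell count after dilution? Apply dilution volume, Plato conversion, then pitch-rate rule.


V_w = V·((SG_c−1)/(SG_t−1)−1);  °P = 259 − 259/SG_t;  cells = rate·(V+V_w)·°P
V_w = 22.8·((1.079−1)/(1.062−1)−1) = 6.2516
V_final = 22.8 + 6.2516 = 29.0516
°P = 259 − 259/1.062 = 15.1205
cells = 1.0·29.0516·15.1205

439.2757 billion cells


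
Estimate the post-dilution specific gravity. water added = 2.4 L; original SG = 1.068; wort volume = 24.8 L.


SG_new = 1 + (SG_old − 1)·V_old/(V_old + V_water)
pts = (1.068 − 1)·1000·24.8/(24.8 + 2.4) = 62.0000
SG_new = 1 + 62.0000/1000

1.0620


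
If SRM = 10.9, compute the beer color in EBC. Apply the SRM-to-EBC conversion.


EBC = SRM · 1.97
EBC = 10.9 · 1.97

21.4730 EBC


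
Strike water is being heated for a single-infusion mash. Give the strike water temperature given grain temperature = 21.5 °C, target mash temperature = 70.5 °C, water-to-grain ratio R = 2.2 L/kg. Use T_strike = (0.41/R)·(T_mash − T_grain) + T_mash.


T_strike = (0.41/2.2)·(70.5 − 21.5) + 70.5

79.6318 °C


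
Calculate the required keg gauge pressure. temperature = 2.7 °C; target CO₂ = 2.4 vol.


psi = vols/(0.01821 + 0.09011·e^(−0.04·T)) − 14.695
psi = 2.4/(0.01821 + 0.09011·e^(−0.04·2.7)) − 14.695

9.5241 psi


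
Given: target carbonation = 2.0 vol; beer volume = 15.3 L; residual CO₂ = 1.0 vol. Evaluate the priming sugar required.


sugar = (target − residual)·4.0·V
sugar = (2.0 − 1.0)·4.0·15.3

61.2000 g


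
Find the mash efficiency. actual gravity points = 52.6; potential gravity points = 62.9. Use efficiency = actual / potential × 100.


efficiency = 52.6 / 62.9 × 100

83.6248 %


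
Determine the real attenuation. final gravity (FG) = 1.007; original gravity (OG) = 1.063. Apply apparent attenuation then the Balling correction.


AA = (OG−FG)/(OG−1)·100;  RA = AA·0.8192
AA = (1.063 − 1.007)/(1.063 − 1)·100 = 88.8889
RA = 88.8889·0.8192

72.8178 %


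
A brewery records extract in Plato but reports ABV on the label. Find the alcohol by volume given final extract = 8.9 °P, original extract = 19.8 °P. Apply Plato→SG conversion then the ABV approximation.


SG = 259/(259 − P);  ABV = (OG − FG)·131.25
OG = 259/(259 − 19.8) = 1.0828
FG = 259/(259 − 8.9) = 1.0356
ABV = (1.0828 − 1.0356)·131.25

6.1937 % ABV


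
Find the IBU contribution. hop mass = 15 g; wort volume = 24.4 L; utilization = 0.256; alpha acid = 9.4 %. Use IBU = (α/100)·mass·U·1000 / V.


IBU = (9.4/100)·15·0.256·1000 / 24.4

14.7934 IBU


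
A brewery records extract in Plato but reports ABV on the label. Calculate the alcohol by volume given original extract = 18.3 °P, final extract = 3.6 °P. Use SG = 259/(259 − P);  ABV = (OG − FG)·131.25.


OG = 259/(259 − 18.3) = 1.0760
FG = 259/(259 − 3.6) = 1.0141
ABV = (1.0760 − 1.0141)·131.25

8.1287 % ABV


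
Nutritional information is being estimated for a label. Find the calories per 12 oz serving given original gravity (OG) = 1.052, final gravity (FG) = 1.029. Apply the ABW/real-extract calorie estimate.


ABW = (OG−FG)·131.25·0.79/FG;  °P = 259 − 259/SG (for OG→OE and FG→AE);  RE = 0.1808·OE + 0.8192·AE;  Cal = (6.9·ABW + 4·(RE−0.1))·FG·3.55
ABW = (1.052 − 1.029)·131.25·0.79/1.029 = 2.3176
OE = 259 − 259/1.052 = 12.8023 °P
AE = 259 − 259/1.029 = 7.2993 °P
RE = 0.1808·12.8023 + 0.8192·7.2993 = 8.2943 °P
Cal = (6.9·2.3176 + 4·(8.2943−0.1))·1.029·3.55

178.1488 kcal


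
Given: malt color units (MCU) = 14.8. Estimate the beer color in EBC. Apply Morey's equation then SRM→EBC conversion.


SRM = 1.4922·MCU^0.6859;  EBC = SRM·1.97
SRM = 1.4922·14.8^0.6859 = 9.4735
EBC = 9.4735·1.97

18.6628 EBC


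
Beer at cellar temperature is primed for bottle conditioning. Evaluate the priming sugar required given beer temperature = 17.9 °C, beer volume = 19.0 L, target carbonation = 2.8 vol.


residual = 14.695·(0.01821 + 0.09011·e^(−0.04·T));  sugar = (target − residual)·4.0·V
residual = 14.695·(0.01821 + 0.09011·e^(−0.04·17.9)) = 0.9147
sugar = (2.8 − 0.9147)·4.0·19.0

143.2813 g


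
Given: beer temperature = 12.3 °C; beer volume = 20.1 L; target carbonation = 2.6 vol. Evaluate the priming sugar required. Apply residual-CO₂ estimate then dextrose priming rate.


residual = 14.695·(0.01821 + 0.09011·e^(−0.04·T));  sugar = (target − residual)·4.0·V
residual = 14.695·(0.01821 + 0.09011·e^(−0.04·12.3)) = 1.0772
sugar = (2.6 − 1.0772)·4.0·20.1

122.4336 g


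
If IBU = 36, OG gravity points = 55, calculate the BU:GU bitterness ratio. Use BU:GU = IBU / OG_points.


BU:GU = 36 / 55

0.6545


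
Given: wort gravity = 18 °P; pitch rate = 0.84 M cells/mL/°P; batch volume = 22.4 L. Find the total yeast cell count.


cells (billions) = rate · V_L · °P
cells = 0.84 · 22.4 · 18

338.6880 billion cells


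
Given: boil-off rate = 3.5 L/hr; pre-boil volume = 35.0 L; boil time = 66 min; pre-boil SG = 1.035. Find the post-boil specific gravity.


V_post = V_pre − rate·(t/60);  SG_post = 1 + (SG_pre−1)·V_pre/V_post
V_post = 35.0 − 3.5·(66/60) = 31.1500
SG_post = 1 + (1.035 − 1)·35.0/31.1500

1.0393


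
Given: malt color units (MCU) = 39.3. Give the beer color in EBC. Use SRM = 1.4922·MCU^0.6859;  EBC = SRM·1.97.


SRM = 1.4922·39.3^0.6859 = 18.5106
EBC = 18.5106·1.97

36.4659 EBC


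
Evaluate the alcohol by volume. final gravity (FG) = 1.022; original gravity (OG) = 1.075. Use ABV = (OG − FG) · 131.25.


ABV = (1.075 − 1.022) · 131.25

6.9562 % ABV


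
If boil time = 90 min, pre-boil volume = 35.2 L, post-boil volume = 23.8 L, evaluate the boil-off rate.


rate = (V_pre − V_post) / (t_min/60)
rate = (35.2 − 23.8) / (90/60)

7.6000 L/hr


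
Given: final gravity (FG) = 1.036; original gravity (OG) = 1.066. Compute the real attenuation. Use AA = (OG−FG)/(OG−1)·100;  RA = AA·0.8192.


AA = (1.066 − 1.036)/(1.066 − 1)·100 = 45.4545
RA = 45.4545·0.8192

37.2364 %


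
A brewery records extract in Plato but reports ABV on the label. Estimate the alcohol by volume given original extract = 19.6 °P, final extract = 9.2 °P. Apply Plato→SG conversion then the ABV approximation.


SG = 259/(259 − P);  ABV = (OG − FG)·131.25
OG = 259/(259 − 19.6) = 1.0819
FG = 259/(259 − 9.2) = 1.0368
ABV = (1.0819 − 1.0368)·131.25

5.9117 % ABV


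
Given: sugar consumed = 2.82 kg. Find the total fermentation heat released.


Q = m_sugar · 590 kJ/kg
Q = 2.82 · 590

1663.8000 kJ


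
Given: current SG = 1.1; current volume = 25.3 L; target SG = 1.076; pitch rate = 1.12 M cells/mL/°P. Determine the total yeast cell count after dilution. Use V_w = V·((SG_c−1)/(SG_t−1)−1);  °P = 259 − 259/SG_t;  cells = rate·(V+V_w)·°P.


V_w = 25.3·((1.1−1)/(1.076−1)−1) = 7.9895
V_final = 25.3 + 7.9895 = 33.2895
°P = 259 − 259/1.076 = 18.2937
cells = 1.12·33.2895·18.2937

682.0654 billion cells


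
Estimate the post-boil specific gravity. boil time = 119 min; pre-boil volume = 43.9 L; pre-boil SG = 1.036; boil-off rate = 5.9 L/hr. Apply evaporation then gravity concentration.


V_post = V_pre − rate·(t/60);  SG_post = 1 + (SG_pre−1)·V_pre/V_post
V_post = 43.9 − 5.9·(119/60) = 32.1983
SG_post = 1 + (1.036 − 1)·43.9/32.1983

1.0491


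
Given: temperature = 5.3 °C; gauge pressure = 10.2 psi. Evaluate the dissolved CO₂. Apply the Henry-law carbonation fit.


vols = (P + 14.695)·(0.01821 + 0.09011·e^(−0.04·T))
vols = (10.2 + 14.695)·(0.01821 + 0.09011·e^(−0.04·5.3))

2.2681 volumes


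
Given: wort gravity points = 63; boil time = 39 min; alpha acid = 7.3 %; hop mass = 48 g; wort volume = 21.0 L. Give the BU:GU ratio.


U = 1.65·0.000125^(GP/1000)·(1−e^(−0.04t))/4.15;  IBU = (α/100)·m·U·1000/V;  BU:GU = IBU/GP
U = 1.65·0.000125^(63/1000)·(1−e^(−0.04·39))/4.15 = 0.1783
IBU = (7.3/100)·48·0.1783·1000/21.0 = 29.7467
BU:GU = 29.7467/63

0.4722


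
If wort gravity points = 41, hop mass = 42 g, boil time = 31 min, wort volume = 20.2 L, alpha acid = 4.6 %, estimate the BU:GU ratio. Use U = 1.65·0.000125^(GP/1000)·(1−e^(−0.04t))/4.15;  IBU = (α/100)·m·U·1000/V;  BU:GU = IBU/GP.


U = 1.65·0.000125^(41/1000)·(1−e^(−0.04·31))/4.15 = 0.1955
IBU = (4.6/100)·42·0.1955·1000/20.2 = 18.6939
BU:GU = 18.6939/41

0.4559


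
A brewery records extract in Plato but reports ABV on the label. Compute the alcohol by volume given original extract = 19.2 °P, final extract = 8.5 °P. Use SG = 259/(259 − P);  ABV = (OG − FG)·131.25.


OG = 259/(259 − 19.2) = 1.0801
FG = 259/(259 − 8.5) = 1.0339
ABV = (1.0801 − 1.0339)·131.25

6.0552 % ABV


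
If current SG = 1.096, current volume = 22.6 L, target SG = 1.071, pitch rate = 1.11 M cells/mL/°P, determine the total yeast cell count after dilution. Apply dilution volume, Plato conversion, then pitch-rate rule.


V_w = V·((SG_c−1)/(SG_t−1)−1);  °P = 259 − 259/SG_t;  cells = rate·(V+V_w)·°P
V_w = 22.6·((1.096−1)/(1.071−1)−1) = 7.9577
V_final = 22.6 + 7.9577 = 30.5577
°P = 259 − 259/1.071 = 17.1699
cells = 1.11·30.5577·17.1699

582.3887 billion cells


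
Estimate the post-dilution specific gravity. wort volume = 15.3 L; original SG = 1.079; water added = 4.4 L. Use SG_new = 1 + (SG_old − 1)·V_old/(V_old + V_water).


pts = (1.079 − 1)·1000·15.3/(15.3 + 4.4) = 61.3553
SG_new = 1 + 61.3553/1000

1.0614


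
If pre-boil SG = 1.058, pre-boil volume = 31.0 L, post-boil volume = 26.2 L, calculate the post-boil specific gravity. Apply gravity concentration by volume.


SG_post = 1 + (SG_pre − 1)·V_pre/V_post
pts_pre = (1.058 − 1)·1000 = 58.0000
pts_post = 58.0000·31.0/26.2 = 68.6260
SG_post = 1 + 68.6260/1000

1.0686


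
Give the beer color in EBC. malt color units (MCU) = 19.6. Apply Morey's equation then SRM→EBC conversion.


SRM = 1.4922·MCU^0.6859;  EBC = SRM·1.97
SRM = 1.4922·19.6^0.6859 = 11.4864
EBC = 11.4864·1.97

22.6283 EBC


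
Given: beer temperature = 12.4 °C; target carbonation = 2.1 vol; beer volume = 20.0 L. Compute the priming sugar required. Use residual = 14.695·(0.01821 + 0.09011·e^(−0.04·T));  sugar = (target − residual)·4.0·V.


residual = 14.695·(0.01821 + 0.09011·e^(−0.04·12.4)) = 1.0740
sugar = (2.1 − 1.0740)·4.0·20.0

82.0830 g


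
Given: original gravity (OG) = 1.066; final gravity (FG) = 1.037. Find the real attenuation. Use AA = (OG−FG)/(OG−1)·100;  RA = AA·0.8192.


AA = (1.066 − 1.037)/(1.066 − 1)·100 = 43.9394
RA = 43.9394·0.8192

35.9952 %


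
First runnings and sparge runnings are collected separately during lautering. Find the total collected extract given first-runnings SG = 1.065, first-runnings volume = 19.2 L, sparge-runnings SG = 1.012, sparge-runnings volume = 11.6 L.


total = Σ (SG_i − 1)·1000·V_i
first = (1.065 − 1)·1000·19.2 = 1248.0000
sparge = (1.012 − 1)·1000·11.6 = 139.2000
total = 1248.0000 + 139.2000

1387.2000 gravity·L


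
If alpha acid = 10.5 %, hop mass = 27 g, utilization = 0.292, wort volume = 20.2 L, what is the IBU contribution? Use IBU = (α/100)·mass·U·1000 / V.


IBU = (10.5/100)·27·0.292·1000 / 20.2

40.9812 IBU


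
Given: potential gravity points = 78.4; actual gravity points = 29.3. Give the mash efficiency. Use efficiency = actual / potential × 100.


efficiency = 29.3 / 78.4 × 100

37.3724 %


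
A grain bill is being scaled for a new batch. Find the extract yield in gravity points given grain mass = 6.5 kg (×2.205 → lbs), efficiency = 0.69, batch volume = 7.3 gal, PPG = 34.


points = lbs × PPG × eff / vol
lbs = 6.5 × 2.205 = 14.3325
points = 14.3325 × 34 × 0.69 / 7.3

46.0603 points


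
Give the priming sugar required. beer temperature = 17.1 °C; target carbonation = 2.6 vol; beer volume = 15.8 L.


residual = 14.695·(0.01821 + 0.09011·e^(−0.04·T));  sugar = (target − residual)·4.0·V
residual = 14.695·(0.01821 + 0.09011·e^(−0.04·17.1)) = 0.9358
sugar = (2.6 − 0.9358)·4.0·15.8

105.1798 g


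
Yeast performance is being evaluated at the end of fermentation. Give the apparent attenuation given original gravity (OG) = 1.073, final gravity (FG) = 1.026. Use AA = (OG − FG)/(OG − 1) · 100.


AA = (1.073 − 1.026)/(1.073 − 1) · 100

64.3836 %


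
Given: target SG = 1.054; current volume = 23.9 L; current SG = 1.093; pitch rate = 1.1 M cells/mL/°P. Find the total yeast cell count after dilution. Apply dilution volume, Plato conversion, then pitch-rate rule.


V_w = V·((SG_c−1)/(SG_t−1)−1);  °P = 259 − 259/SG_t;  cells = rate·(V+V_w)·°P
V_w = 23.9·((1.093−1)/(1.054−1)−1) = 17.2611
V_final = 23.9 + 17.2611 = 41.1611
°P = 259 − 259/1.054 = 13.2694
cells = 1.1·41.1611·13.2694

600.8038 billion cells


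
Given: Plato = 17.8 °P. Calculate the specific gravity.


SG = 259/(259 − P)
SG = 259/(259 − 17.8)

1.0738


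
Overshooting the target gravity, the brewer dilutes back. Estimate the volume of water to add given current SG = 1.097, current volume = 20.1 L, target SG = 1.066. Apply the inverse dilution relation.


V_water = V·((SG_curr − 1)/(SG_target − 1) − 1)
V_water = 20.1·((1.097 − 1)/(1.066 − 1) − 1)

9.4409 L


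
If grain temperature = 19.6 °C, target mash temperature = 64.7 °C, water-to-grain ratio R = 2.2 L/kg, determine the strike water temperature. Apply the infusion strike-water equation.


T_strike = (0.41/R)·(T_mash − T_grain) + T_mash
T_strike = (0.41/2.2)·(64.7 − 19.6) + 64.7

73.1050 °C


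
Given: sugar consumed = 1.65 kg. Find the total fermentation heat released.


Q = m_sugar · 590 kJ/kg
Q = 1.65 · 590

973.5000 kJ


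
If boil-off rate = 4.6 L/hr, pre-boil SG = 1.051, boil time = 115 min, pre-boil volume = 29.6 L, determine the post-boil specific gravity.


V_post = V_pre − rate·(t/60);  SG_post = 1 + (SG_pre−1)·V_pre/V_post
V_post = 29.6 − 4.6·(115/60) = 20.7833
SG_post = 1 + (1.051 − 1)·29.6/20.7833

1.0726


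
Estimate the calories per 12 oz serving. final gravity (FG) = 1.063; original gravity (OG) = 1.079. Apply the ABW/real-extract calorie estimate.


ABW = (OG−FG)·131.25·0.79/FG;  °P = 259 − 259/SG (for OG→OE and FG→AE);  RE = 0.1808·OE + 0.8192·AE;  Cal = (6.9·ABW + 4·(RE−0.1))·FG·3.55
ABW = (1.079 − 1.063)·131.25·0.79/1.063 = 1.5607
OE = 259 − 259/1.079 = 18.9629 °P
AE = 259 − 259/1.063 = 15.3500 °P
RE = 0.1808·18.9629 + 0.8192·15.3500 = 16.0032 °P
Cal = (6.9·1.5607 + 4·(16.0032−0.1))·1.063·3.55

280.6893 kcal


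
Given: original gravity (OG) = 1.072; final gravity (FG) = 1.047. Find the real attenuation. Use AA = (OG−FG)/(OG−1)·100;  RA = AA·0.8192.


AA = (1.072 − 1.047)/(1.072 − 1)·100 = 34.7222
RA = 34.7222·0.8192

28.4444 %


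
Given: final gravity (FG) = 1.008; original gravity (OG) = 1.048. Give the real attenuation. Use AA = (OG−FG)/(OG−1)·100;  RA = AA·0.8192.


AA = (1.048 − 1.008)/(1.048 − 1)·100 = 83.3333
RA = 83.3333·0.8192

68.2667 %


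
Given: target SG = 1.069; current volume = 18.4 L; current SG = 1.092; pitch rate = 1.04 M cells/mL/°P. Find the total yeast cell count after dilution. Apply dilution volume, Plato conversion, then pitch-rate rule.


V_w = V·((SG_c−1)/(SG_t−1)−1);  °P = 259 − 259/SG_t;  cells = rate·(V+V_w)·°P
V_w = 18.4·((1.092−1)/(1.069−1)−1) = 6.1333
V_final = 18.4 + 6.1333 = 24.5333
°P = 259 − 259/1.069 = 16.7175
cells = 1.04·24.5333·16.7175

426.5413 billion cells


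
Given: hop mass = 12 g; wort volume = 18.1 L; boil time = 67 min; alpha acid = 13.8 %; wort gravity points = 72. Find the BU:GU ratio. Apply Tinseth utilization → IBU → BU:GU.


U = 1.65·0.000125^(GP/1000)·(1−e^(−0.04t))/4.15;  IBU = (α/100)·m·U·1000/V;  BU:GU = IBU/GP
U = 1.65·0.000125^(72/1000)·(1−e^(−0.04·67))/4.15 = 0.1939
IBU = (13.8/100)·12·0.1939·1000/18.1 = 17.7398
BU:GU = 17.7398/72

0.2464


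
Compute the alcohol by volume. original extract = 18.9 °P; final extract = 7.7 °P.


SG = 259/(259 − P);  ABV = (OG − FG)·131.25
OG = 259/(259 − 18.9) = 1.0787
FG = 259/(259 − 7.7) = 1.0306
ABV = (1.0787 − 1.0306)·131.25

6.3100 % ABV


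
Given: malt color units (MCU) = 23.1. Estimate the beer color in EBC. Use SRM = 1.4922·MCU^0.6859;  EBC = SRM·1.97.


SRM = 1.4922·23.1^0.6859 = 12.8567
EBC = 12.8567·1.97

25.3276 EBC


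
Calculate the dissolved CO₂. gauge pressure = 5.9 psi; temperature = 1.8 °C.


vols = (P + 14.695)·(0.01821 + 0.09011·e^(−0.04·T))
vols = (5.9 + 14.695)·(0.01821 + 0.09011·e^(−0.04·1.8))

2.1019 volumes


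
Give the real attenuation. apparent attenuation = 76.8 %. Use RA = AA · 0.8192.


RA = 76.8 · 0.8192

62.9146 %


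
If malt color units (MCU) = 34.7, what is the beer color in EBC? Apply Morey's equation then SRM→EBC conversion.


SRM = 1.4922·MCU^0.6859;  EBC = SRM·1.97
SRM = 1.4922·34.7^0.6859 = 16.9957
EBC = 16.9957·1.97

33.4815 EBC


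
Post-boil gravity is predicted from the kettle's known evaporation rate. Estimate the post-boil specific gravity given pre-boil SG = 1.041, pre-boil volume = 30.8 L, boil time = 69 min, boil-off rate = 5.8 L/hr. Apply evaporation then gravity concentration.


V_post = V_pre − rate·(t/60);  SG_post = 1 + (SG_pre−1)·V_pre/V_post
V_post = 30.8 − 5.8·(69/60) = 24.1300
SG_post = 1 + (1.041 − 1)·30.8/24.1300

1.0523


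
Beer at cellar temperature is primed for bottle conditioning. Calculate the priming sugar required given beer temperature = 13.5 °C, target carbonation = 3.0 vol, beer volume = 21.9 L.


residual = 14.695·(0.01821 + 0.09011·e^(−0.04·T));  sugar = (target − residual)·4.0·V
residual = 14.695·(0.01821 + 0.09011·e^(−0.04·13.5)) = 1.0393
sugar = (3.0 − 1.0393)·4.0·21.9

171.7616 g


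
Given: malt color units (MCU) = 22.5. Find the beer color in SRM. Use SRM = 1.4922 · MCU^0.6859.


SRM = 1.4922 · 22.5^0.6859

12.6267 SRM


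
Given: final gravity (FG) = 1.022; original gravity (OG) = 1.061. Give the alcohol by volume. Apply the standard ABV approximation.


ABV = (OG − FG) · 131.25
ABV = (1.061 − 1.022) · 131.25

5.1187 % ABV


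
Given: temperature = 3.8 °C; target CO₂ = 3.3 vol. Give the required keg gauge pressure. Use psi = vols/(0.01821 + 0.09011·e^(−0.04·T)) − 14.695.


psi = 3.3/(0.01821 + 0.09011·e^(−0.04·3.8)) − 14.695

19.8190 psi


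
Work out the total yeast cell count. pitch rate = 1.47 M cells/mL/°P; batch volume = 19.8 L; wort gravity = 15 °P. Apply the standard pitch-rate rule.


cells (billions) = rate · V_L · °P
cells = 1.47 · 19.8 · 15

436.5900 billion cells


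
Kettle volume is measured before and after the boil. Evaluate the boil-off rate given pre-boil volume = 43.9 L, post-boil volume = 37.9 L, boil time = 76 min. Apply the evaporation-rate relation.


rate = (V_pre − V_post) / (t_min/60)
rate = (43.9 − 37.9) / (76/60)

4.7368 L/hr


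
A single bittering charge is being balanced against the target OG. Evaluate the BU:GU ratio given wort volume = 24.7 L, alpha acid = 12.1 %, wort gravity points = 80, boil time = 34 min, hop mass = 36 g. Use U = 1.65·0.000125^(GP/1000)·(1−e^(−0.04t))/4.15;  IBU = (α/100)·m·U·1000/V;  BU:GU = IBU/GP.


U = 1.65·0.000125^(80/1000)·(1−e^(−0.04·34))/4.15 = 0.1440
IBU = (12.1/100)·36·0.1440·1000/24.7 = 25.3961
BU:GU = 25.3961/80

0.3175


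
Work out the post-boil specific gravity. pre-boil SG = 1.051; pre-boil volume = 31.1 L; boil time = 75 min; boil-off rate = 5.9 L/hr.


V_post = V_pre − rate·(t/60);  SG_post = 1 + (SG_pre−1)·V_pre/V_post
V_post = 31.1 − 5.9·(75/60) = 23.7250
SG_post = 1 + (1.051 − 1)·31.1/23.7250

1.0669


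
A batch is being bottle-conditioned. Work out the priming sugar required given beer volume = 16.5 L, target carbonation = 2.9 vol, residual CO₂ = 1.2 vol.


sugar = (target − residual)·4.0·V
sugar = (2.9 − 1.2)·4.0·16.5

112.2000 g


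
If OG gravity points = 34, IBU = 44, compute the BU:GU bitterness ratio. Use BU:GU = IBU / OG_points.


BU:GU = 44 / 34

1.2941


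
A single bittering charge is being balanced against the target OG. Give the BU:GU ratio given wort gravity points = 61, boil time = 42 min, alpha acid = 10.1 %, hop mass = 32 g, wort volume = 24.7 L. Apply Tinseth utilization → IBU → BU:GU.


U = 1.65·0.000125^(GP/1000)·(1−e^(−0.04t))/4.15;  IBU = (α/100)·m·U·1000/V;  BU:GU = IBU/GP
U = 1.65·0.000125^(61/1000)·(1−e^(−0.04·42))/4.15 = 0.1870
IBU = (10.1/100)·32·0.1870·1000/24.7 = 24.4651
BU:GU = 24.4651/61

0.4011


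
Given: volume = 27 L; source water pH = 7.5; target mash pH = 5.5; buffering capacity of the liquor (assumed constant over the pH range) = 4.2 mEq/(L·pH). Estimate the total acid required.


acid = buffering capacity · (pH_source − pH_target) · V
acid = 4.2 · (7.5 − 5.5) · 27

226.8000 mEq


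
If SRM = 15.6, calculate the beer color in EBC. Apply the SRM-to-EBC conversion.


EBC = SRM · 1.97
EBC = 15.6 · 1.97

30.7320 EBC


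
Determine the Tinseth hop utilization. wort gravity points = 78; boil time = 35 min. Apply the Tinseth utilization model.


U = 1.65·0.000125^(GP/1000) · (1 − e^(−0.04·t))/4.15
bigness = 1.65·0.000125^(78/1000) = 0.8185
boil_factor = (1 − e^(−0.04·35))/4.15 = 0.1815
U = 0.8185 · 0.1815

0.1486


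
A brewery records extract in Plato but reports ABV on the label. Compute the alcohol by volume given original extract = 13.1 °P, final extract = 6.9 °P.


SG = 259/(259 − P);  ABV = (OG − FG)·131.25
OG = 259/(259 − 13.1) = 1.0533
FG = 259/(259 − 6.9) = 1.0274
ABV = (1.0533 − 1.0274)·131.25

3.3998 % ABV


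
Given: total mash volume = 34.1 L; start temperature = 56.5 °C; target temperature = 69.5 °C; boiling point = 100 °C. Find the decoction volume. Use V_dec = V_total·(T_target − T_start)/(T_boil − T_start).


V_dec = 34.1·(69.5 − 56.5)/(100 − 56.5)

10.1908 L


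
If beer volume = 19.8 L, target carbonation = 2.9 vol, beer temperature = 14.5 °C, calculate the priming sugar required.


residual = 14.695·(0.01821 + 0.09011·e^(−0.04·T));  sugar = (target − residual)·4.0·V
residual = 14.695·(0.01821 + 0.09011·e^(−0.04·14.5)) = 1.0090
sugar = (2.9 − 1.0090)·4.0·19.8

149.7676 g


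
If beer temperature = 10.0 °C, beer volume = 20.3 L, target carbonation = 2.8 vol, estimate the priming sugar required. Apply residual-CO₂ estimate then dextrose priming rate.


residual = 14.695·(0.01821 + 0.09011·e^(−0.04·T));  sugar = (target − residual)·4.0·V
residual = 14.695·(0.01821 + 0.09011·e^(−0.04·10.0)) = 1.1552
sugar = (2.8 − 1.1552)·4.0·20.3

133.5568 g


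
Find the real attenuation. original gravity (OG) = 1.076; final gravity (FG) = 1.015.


AA = (OG−FG)/(OG−1)·100;  RA = AA·0.8192
AA = (1.076 − 1.015)/(1.076 − 1)·100 = 80.2632
RA = 80.2632·0.8192

65.7516 %


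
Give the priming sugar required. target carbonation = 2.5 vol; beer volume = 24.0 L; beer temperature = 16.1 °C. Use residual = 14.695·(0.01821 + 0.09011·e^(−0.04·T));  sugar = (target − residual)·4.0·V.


residual = 14.695·(0.01821 + 0.09011·e^(−0.04·16.1)) = 0.9630
sugar = (2.5 − 0.9630)·4.0·24.0

147.5490 g


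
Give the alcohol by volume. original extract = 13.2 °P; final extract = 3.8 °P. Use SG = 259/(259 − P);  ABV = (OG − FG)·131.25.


OG = 259/(259 − 13.2) = 1.0537
FG = 259/(259 − 3.8) = 1.0149
ABV = (1.0537 − 1.0149)·131.25

5.0941 % ABV


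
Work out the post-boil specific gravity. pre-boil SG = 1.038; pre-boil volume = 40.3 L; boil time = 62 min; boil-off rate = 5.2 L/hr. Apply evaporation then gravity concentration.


V_post = V_pre − rate·(t/60);  SG_post = 1 + (SG_pre−1)·V_pre/V_post
V_post = 40.3 − 5.2·(62/60) = 34.9267
SG_post = 1 + (1.038 − 1)·40.3/34.9267

1.0438


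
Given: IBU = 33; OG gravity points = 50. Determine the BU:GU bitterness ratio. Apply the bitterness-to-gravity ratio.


BU:GU = IBU / OG_points
BU:GU = 33 / 50

0.6600


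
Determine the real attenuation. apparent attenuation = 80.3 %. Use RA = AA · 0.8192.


RA = 80.3 · 0.8192

65.7818 %


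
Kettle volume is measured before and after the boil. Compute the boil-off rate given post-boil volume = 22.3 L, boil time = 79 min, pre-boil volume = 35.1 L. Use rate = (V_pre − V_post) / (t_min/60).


rate = (35.1 − 22.3) / (79/60)

9.7215 L/hr


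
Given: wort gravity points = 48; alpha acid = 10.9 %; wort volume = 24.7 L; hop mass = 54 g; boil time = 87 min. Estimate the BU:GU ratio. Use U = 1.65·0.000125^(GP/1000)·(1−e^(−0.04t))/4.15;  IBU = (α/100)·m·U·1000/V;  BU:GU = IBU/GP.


U = 1.65·0.000125^(48/1000)·(1−e^(−0.04·87))/4.15 = 0.2503
IBU = (10.9/100)·54·0.2503·1000/24.7 = 59.6514
BU:GU = 59.6514/48

1.2427


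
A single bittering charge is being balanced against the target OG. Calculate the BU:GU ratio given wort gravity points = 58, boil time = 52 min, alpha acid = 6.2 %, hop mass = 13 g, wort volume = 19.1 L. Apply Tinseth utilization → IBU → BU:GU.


U = 1.65·0.000125^(GP/1000)·(1−e^(−0.04t))/4.15;  IBU = (α/100)·m·U·1000/V;  BU:GU = IBU/GP
U = 1.65·0.000125^(58/1000)·(1−e^(−0.04·52))/4.15 = 0.2066
IBU = (6.2/100)·13·0.2066·1000/19.1 = 8.7177
BU:GU = 8.7177/58

0.1503


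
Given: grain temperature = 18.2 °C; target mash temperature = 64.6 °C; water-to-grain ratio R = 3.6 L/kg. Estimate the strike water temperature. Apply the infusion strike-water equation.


T_strike = (0.41/R)·(T_mash − T_grain) + T_mash
T_strike = (0.41/3.6)·(64.6 − 18.2) + 64.6

69.8844 °C


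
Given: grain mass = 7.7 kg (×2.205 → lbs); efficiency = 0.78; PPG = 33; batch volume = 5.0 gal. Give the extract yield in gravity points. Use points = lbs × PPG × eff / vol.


lbs = 7.7 × 2.205 = 16.9785
points = 16.9785 × 33 × 0.78 / 5.0

87.4053 points


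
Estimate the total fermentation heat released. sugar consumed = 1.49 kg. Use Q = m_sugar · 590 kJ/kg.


Q = 1.49 · 590

879.1000 kJ


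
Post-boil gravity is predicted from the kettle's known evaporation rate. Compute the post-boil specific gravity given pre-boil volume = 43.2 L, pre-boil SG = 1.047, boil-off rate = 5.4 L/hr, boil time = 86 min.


V_post = V_pre − rate·(t/60);  SG_post = 1 + (SG_pre−1)·V_pre/V_post
V_post = 43.2 − 5.4·(86/60) = 35.4600
SG_post = 1 + (1.047 − 1)·43.2/35.4600

1.0573


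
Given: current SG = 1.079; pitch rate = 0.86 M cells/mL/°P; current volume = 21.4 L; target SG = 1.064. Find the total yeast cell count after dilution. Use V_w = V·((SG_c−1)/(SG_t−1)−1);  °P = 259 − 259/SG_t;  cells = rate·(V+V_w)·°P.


V_w = 21.4·((1.079−1)/(1.064−1)−1) = 5.0156
V_final = 21.4 + 5.0156 = 26.4156
°P = 259 − 259/1.064 = 15.5789
cells = 0.86·26.4156·15.5789

353.9138 billion cells


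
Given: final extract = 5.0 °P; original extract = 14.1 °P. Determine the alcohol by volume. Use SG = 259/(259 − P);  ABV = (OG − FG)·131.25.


OG = 259/(259 − 14.1) = 1.0576
FG = 259/(259 − 5.0) = 1.0197
ABV = (1.0576 − 1.0197)·131.25

4.9730 % ABV


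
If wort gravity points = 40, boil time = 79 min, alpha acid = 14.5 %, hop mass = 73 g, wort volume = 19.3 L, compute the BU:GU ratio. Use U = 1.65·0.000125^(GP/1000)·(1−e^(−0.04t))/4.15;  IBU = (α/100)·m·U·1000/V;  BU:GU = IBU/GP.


U = 1.65·0.000125^(40/1000)·(1−e^(−0.04·79))/4.15 = 0.2658
IBU = (14.5/100)·73·0.2658·1000/19.3 = 145.7533
BU:GU = 145.7533/40

3.6438


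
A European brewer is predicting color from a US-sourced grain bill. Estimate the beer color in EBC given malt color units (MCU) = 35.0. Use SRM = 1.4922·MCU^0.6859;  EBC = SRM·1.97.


SRM = 1.4922·35.0^0.6859 = 17.0963
EBC = 17.0963·1.97

33.6798 EBC
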